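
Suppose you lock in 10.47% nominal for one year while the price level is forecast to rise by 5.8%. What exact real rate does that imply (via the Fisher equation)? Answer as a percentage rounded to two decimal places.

4.41%

1 + r = 1.10470 / 1.05800 = 1.044140
r = 1.044140 − 1 = 4.4140%, i.e. 4.41%.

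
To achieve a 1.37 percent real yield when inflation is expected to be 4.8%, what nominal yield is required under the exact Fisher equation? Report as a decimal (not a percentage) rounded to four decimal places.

0.0624

(1 + i) = (1 + r)(1 + π) = 1.01370 × 1.04800 = 1.0623576
i = 1.0623576 − 1, so the required nominal rate is 0.0624.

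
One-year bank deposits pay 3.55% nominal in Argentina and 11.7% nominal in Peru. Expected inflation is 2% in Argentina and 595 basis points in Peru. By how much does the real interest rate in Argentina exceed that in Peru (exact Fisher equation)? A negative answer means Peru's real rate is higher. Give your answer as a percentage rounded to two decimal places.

-3.91%

Argentina: (1 + 0.0355)/(1 + 0.0200) − 1 = 1.5196%
Peru: (1 + 0.1170)/(1 + 0.0595) − 1 = 5.4271%
Differential = 1.5196% − 5.4271% = -3.9075% → -3.91%.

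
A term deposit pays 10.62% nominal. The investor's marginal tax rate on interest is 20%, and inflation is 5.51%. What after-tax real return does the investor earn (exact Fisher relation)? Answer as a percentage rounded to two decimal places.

After-tax nominal return = 10.62% × (1 − 0.2) = 8.4960%.
1 + r = 1.08496 / 1.05510 = 1.028301
After-tax real rate = 1.028301 − 1 → 2.83%.

2.83%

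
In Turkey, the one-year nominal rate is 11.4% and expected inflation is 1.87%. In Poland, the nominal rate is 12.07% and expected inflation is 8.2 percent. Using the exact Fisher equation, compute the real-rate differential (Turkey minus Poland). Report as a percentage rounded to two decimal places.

Turkey: (1 + 0.1140)/(1 + 0.0187) − 1 = 9.3551%
Poland: (1 + 0.1207)/(1 + 0.0820) − 1 = 3.5767%
Differential = 9.3551% − 3.5767% = 5.7784% → 5.78%.

5.78%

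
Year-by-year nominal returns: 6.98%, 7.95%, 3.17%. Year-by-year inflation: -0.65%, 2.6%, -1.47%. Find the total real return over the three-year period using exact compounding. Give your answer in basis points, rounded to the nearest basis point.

1863 basis points

Compound the nominal returns: 1.0698 × 1.0795 × 1.0317 = 1.191458.
Compound inflation: 0.9935 × 1.0260 × 0.9853 = 1.004347.
Deflate: 1.191458 / 1.004347 = 1.186301.
Total real return = 1.186301 − 1 → 1863 basis points.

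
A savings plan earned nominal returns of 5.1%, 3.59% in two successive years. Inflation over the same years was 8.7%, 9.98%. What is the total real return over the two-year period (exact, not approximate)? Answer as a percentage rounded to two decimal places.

Nominal growth factor = 1.0510 × 1.0359 = 1.088731
Price-level growth factor = 1.0870 × 1.0998 = 1.195483
Real growth factor = 1.088731 / 1.195483 = 0.910704
Total real return = 0.910704 − 1 → -8.93%.

-8.93%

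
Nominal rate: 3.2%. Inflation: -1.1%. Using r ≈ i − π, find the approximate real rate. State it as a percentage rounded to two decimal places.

r ≈ i − π = 3.2% − (-1.1%) = 4.30%.

4.30%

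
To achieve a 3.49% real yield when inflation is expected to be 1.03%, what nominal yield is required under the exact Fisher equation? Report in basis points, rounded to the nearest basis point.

(1 + i) = (1 + r)(1 + π) = 1.03490 × 1.01030 = 1.04555947
i = 1.04555947 − 1, so the required nominal rate is 456 basis points.

456 basis points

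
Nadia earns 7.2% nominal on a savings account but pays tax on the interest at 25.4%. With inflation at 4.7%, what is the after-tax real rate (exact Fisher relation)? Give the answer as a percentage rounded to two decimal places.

After-tax nominal return = 7.2% × (1 − 0.254) = 5.3712%.
1 + r = 1.053712 / 1.04700 = 1.006411
After-tax real rate = 1.006411 − 1 → 0.64%.

0.64%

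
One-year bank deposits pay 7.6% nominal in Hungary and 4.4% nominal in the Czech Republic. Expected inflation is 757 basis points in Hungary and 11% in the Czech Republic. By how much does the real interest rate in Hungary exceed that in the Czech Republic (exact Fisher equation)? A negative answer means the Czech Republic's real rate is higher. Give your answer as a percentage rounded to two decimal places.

Hungary: (1 + 0.0760)/(1 + 0.0757) − 1 = 0.0279%
The Czech Republic: (1 + 0.0440)/(1 + 0.1100) − 1 = -5.9459%
Differential = 0.0279% − (-5.9459%) = 5.9738% → 5.97%.

5.97%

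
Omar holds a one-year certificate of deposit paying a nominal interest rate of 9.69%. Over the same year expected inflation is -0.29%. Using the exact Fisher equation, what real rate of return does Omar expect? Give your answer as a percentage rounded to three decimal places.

10.009%

1 + r = 1.09690 / 0.99710 = 1.100090
r = 1.100090 − 1 = 10.0090%, i.e. 10.009%.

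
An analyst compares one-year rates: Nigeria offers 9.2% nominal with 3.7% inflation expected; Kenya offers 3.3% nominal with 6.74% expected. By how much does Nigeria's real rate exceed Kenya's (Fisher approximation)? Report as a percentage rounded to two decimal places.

8.94%

Nigeria: 9.2% − 3.7% = 5.500%
Kenya: 3.3% − 6.74% = -3.440%
Differential = 8.940% → 8.94%.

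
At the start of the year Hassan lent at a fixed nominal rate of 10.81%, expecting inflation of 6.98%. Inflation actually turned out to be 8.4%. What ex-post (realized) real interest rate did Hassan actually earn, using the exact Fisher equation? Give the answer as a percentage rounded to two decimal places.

Ex-post: (1 + 0.1081)/(1 + 0.0840) − 1 = 2.2232%
So the realized real rate is 2.22%.

2.22%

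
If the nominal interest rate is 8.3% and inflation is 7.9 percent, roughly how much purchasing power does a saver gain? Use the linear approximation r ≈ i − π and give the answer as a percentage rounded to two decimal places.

0.40%

r ≈ i − π = 8.3% − 7.9% = 0.40%.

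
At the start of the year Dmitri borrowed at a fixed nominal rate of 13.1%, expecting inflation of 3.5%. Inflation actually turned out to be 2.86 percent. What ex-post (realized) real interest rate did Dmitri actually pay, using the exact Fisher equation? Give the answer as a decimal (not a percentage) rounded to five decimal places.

0.09955

Ex-post: (1 + 0.1310)/(1 + 0.0286) − 1 = 9.9553%
So the realized real rate is 0.09955.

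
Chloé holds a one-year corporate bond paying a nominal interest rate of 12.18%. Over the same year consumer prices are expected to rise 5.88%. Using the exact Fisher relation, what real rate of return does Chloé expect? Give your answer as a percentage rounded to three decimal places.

5.950%

1 + r = 1.12180 / 1.05880 = 1.059501
r = 1.059501 − 1 = 5.9501%, i.e. 5.950%.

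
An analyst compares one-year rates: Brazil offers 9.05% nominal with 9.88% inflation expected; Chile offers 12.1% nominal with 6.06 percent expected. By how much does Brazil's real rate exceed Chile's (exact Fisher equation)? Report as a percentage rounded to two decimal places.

-6.45%

Brazil: (1 + 0.0905)/(1 + 0.0988) − 1 = -0.7554%
Chile: (1 + 0.1210)/(1 + 0.0606) − 1 = 5.6949%
Differential = -0.7554% − 5.6949% = -6.4503% → -6.45%.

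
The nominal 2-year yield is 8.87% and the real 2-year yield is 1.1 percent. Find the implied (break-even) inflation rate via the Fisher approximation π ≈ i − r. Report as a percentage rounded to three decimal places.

7.770%

π ≈ i − r = 8.87% − 1.1% → 7.770%.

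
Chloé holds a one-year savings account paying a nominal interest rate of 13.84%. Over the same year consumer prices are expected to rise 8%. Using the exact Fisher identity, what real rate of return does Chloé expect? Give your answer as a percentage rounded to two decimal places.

5.41%

1 + r = 1.13840 / 1.08000 = 1.054074
r = 1.054074 − 1 = 5.4074%, i.e. 5.41%.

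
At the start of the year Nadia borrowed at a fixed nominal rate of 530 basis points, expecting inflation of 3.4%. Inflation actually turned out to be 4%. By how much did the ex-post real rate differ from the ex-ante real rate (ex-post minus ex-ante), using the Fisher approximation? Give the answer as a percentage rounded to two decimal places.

Ex-ante: 5.3% − 3.4% = 1.900%
Ex-post: 5.3% − 4% = 1.300%
Difference (ex-post − ex-ante) = -0.6000% → -0.60%.

-0.60%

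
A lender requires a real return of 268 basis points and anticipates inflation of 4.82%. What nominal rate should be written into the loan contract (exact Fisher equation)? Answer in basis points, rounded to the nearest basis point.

763 basis points

(1 + i) = (1 + r)(1 + π) = 1.02680 × 1.04820 = 1.07629176
i = 1.07629176 − 1, so the required nominal rate is 763 basis points.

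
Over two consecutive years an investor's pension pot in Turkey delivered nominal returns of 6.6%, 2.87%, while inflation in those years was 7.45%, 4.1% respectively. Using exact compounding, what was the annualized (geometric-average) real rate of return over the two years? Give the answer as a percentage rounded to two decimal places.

Compound the nominal returns: 1.0660 × 1.0287 = 1.09659420.
Compound inflation: 1.0745 × 1.0410 = 1.11855450.
Deflate: 1.09659420 / 1.11855450 = 0.98036725.
Annualized real rate = 0.98036725^(1/2) − 1 = -0.9865% → -0.99%.

-0.99%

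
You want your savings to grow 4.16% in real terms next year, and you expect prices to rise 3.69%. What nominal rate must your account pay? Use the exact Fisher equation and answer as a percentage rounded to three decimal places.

(1 + i) = (1 + r)(1 + π) = 1.04160 × 1.03690 = 1.08003504
i = 1.08003504 − 1, so the required nominal rate is 8.004%.

8.004%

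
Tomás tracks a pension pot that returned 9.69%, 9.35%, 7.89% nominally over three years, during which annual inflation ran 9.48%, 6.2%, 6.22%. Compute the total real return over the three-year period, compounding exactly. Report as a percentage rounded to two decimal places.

Nominal growth factor = 1.0969 × 1.0935 × 1.0789 = 1.294098
Price-level growth factor = 1.0948 × 1.0620 × 1.0622 = 1.234996
Real growth factor = 1.294098 / 1.234996 = 1.047856
Total real return = 1.047856 − 1 → 4.79%.

4.79%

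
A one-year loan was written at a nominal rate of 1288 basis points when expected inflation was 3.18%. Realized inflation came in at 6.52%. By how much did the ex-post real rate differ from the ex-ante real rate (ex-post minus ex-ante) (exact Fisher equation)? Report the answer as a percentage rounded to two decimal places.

Ex-ante: (1 + 0.1288)/(1 + 0.0318) − 1 = 9.4010%
Ex-post: (1 + 0.1288)/(1 + 0.0652) − 1 = 5.9707%
Difference (ex-post − ex-ante) = -3.4303% → -3.43%.

-3.43%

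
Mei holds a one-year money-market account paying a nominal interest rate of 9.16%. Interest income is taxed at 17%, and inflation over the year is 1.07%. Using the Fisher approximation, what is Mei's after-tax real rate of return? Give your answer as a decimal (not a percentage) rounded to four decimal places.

0.0653

After-tax nominal return = 9.16% × (1 − 0.17) = 7.6028%.
r ≈ 7.6028% − 1.07% → 0.0653.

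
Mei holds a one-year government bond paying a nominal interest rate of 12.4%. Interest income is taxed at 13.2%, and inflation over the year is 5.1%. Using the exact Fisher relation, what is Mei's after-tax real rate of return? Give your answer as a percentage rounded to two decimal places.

5.39%

After-tax nominal return = 12.4% × (1 − 0.132) = 10.7632%.
1 + r = 1.107632 / 1.05100 = 1.053884
After-tax real rate = 1.053884 − 1 → 5.39%.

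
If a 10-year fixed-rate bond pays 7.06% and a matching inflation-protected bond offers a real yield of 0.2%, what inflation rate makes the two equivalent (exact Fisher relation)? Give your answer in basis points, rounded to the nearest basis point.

685 basis points

(1 + π) = (1 + i)/(1 + r) = 1.07060 / 1.00200 = 1.068463
Break-even inflation = 1.068463 − 1 → 685 basis points.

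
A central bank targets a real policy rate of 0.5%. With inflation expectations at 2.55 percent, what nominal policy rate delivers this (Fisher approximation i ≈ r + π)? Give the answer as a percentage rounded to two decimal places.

i ≈ r + π = 0.5% + 2.55% = 3.05%.

3.05%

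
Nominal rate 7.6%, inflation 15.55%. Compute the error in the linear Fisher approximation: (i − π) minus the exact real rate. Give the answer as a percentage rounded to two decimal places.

Approximate: r ≈ 7.600% − 15.550% = -7.9500%
Exact: (1 + 0.0760)/(1 + 0.1555) − 1 = -6.8801%
Error = -7.9500% − (-6.8801%) = -1.0699% → -1.07%.

-1.07%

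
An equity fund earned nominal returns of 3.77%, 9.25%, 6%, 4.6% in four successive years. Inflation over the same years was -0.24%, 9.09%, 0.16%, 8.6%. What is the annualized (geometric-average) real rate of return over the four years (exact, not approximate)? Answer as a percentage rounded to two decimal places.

Nominal growth factor = 1.0377 × 1.0925 × 1.0600 × 1.0460 = 1.25698708
Price-level growth factor = 0.9976 × 1.0909 × 1.0016 × 1.0860 = 1.18376508
Real growth factor = 1.25698708 / 1.18376508 = 1.06185518
Annualized real rate = 1.06185518^(1/4) − 1 = 1.5118% → 1.51%.

1.51%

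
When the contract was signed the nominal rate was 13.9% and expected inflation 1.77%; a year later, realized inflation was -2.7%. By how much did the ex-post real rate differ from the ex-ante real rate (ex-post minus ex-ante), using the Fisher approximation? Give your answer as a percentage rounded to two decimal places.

Ex-ante: 13.9% − 1.77% = 12.130%
Ex-post: 13.9% − (-2.7%) = 16.600%
Difference (ex-post − ex-ante) = 4.4700% → 4.47%.

4.47%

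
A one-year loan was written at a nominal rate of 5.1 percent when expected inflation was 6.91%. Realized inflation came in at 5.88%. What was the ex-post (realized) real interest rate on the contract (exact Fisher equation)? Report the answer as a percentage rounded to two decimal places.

-0.74%

Ex-post: (1 + 0.0510)/(1 + 0.0588) − 1 = -0.7367%
So the realized real rate is -0.74%.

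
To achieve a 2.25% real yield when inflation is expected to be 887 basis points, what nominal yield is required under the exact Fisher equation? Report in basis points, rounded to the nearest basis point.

1132 basis points

(1 + i) = (1 + r)(1 + π) = 1.02250 × 1.08870 = 1.11319575
i = 1.11319575 − 1, so the required nominal rate is 1132 basis points.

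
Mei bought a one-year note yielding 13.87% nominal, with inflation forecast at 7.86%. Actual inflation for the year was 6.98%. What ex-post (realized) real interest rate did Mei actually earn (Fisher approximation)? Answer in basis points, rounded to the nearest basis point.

689 basis points

Ex-post: 13.87% − 6.98% = 6.890%
So the realized real rate is 689 basis points.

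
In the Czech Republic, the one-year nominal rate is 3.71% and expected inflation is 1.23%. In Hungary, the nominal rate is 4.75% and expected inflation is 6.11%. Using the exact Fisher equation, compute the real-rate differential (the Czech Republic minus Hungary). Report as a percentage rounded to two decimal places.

The Czech Republic: (1 + 0.0371)/(1 + 0.0123) − 1 = 2.4499%
Hungary: (1 + 0.0475)/(1 + 0.0611) − 1 = -1.2817%
Differential = 2.4499% − (-1.2817%) = 3.7316% → 3.73%.

3.73%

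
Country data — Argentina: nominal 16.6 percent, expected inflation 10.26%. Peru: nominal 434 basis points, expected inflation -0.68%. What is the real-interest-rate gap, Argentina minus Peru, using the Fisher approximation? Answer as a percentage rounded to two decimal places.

Argentina: 16.6% − 10.26% = 6.340%
Peru: 4.34% − (-0.68%) = 5.020%
Differential = 1.320% → 1.32%.

1.32%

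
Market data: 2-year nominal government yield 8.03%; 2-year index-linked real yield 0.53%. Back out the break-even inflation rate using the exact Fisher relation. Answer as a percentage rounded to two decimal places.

7.46%

(1 + π) = (1 + i)/(1 + r) = 1.08030 / 1.00530 = 1.074605
Break-even inflation = 1.074605 − 1 → 7.46%.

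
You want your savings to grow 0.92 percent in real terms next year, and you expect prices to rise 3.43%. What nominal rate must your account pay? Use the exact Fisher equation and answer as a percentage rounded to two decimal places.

(1 + i) = (1 + r)(1 + π) = 1.00920 × 1.03430 = 1.04381556
i = 1.04381556 − 1, so the required nominal rate is 4.38%.

4.38%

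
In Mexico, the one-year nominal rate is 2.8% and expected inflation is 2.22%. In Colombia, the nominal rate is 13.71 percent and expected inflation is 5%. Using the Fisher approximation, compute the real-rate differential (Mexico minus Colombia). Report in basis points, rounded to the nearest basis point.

Mexico: 2.8% − 2.22% = 0.580%
Colombia: 13.71% − 5% = 8.710%
Differential = -8.130% → -813 basis points.

-813 basis points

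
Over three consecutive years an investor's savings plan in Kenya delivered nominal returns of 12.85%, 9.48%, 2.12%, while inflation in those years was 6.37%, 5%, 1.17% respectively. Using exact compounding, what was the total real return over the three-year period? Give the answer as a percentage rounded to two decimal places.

11.66%

Compound the nominal returns: 1.1285 × 1.0948 × 1.0212 = 1.261674.
Compound inflation: 1.0637 × 1.0500 × 1.0117 = 1.129953.
Deflate: 1.261674 / 1.129953 = 1.116573.
Total real return = 1.116573 − 1 → 11.66%.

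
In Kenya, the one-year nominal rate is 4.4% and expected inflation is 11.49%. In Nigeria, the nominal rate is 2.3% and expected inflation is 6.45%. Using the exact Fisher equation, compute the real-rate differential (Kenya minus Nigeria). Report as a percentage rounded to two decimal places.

Kenya: (1 + 0.0440)/(1 + 0.1149) − 1 = -6.3593%
Nigeria: (1 + 0.0230)/(1 + 0.0645) − 1 = -3.8985%
Differential = -6.3593% − (-3.8985%) = -2.4608% → -2.46%.

-2.46%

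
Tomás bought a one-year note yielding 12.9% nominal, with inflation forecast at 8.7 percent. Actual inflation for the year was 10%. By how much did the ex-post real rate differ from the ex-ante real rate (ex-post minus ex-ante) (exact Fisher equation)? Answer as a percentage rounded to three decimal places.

Ex-ante: (1 + 0.1290)/(1 + 0.0870) − 1 = 3.86385%
Ex-post: (1 + 0.1290)/(1 + 0.1000) − 1 = 2.63636%
Difference (ex-post − ex-ante) = -1.22748% → -1.227%.

-1.227%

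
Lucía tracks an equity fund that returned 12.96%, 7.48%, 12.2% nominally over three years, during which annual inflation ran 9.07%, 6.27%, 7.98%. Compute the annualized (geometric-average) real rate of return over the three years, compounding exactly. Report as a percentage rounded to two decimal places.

2.86%

Compound the nominal returns: 1.1296 × 1.0748 × 1.1220 = 1.36221356.
Compound inflation: 1.0907 × 1.0627 × 1.0798 = 1.25158202.
Deflate: 1.36221356 / 1.25158202 = 1.08839335.
Annualized real rate = 1.08839335^(1/3) − 1 = 2.8637% → 2.86%.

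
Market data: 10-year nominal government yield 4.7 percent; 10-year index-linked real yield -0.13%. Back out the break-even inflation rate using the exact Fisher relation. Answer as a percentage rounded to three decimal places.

(1 + π) = (1 + i)/(1 + r) = 1.04700 / 0.99870 = 1.048363
Break-even inflation = 1.048363 − 1 → 4.836%.

4.836%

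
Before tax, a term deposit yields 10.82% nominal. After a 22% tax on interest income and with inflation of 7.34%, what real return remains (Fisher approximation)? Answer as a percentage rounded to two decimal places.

1.10%

After-tax nominal return = 10.82% × (1 − 0.22) = 8.4396%.
r ≈ 8.4396% − 7.34% → 1.10%.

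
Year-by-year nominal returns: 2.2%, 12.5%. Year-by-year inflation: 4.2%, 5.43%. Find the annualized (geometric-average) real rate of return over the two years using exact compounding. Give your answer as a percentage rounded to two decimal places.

2.30%

Compound the nominal returns: 1.0220 × 1.1250 = 1.14975000.
Compound inflation: 1.0420 × 1.0543 = 1.09858060.
Deflate: 1.14975000 / 1.09858060 = 1.04657774.
Annualized real rate = 1.04657774^(1/2) − 1 = 2.3024% → 2.30%.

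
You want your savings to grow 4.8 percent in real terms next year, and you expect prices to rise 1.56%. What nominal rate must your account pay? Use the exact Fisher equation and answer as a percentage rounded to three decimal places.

6.435%

(1 + i) = (1 + r)(1 + π) = 1.04800 × 1.01560 = 1.0643488
i = 1.0643488 − 1, so the required nominal rate is 6.435%.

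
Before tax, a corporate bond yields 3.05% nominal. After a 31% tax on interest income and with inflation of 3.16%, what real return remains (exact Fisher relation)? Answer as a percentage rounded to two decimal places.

-1.02%

After-tax nominal return = 3.05% × (1 − 0.31) = 2.1045%.
1 + r = 1.021045 / 1.03160 = 0.989768
After-tax real rate = 0.989768 − 1 → -1.02%.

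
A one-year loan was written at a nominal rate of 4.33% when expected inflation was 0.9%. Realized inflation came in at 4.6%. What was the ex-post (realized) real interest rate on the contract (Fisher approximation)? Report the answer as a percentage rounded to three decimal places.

Ex-post: 4.33% − 4.6% = -0.270%
So the realized real rate is -0.270%.

-0.270%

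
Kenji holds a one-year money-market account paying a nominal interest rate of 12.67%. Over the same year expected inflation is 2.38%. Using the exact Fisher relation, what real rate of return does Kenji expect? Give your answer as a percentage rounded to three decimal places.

By the Fisher relation, 1 + r = (1 + i)/(1 + π).
1 + r = 1.12670 / 1.02380 = 1.100508
r = 1.100508 − 1 = 10.0508%, i.e. 10.051%.

10.051%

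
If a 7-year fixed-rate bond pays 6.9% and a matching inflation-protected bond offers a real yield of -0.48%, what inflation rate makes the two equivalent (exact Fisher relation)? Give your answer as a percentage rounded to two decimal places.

7.42%

(1 + π) = (1 + i)/(1 + r) = 1.06900 / 0.99520 = 1.074156
Break-even inflation = 1.074156 − 1 → 7.42%.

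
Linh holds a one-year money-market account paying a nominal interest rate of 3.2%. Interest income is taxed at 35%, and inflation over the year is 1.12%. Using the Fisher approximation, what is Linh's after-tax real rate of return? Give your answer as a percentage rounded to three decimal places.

After-tax nominal return = 3.2% × (1 − 0.35) = 2.0800%.
r ≈ 2.0800% − 1.12% → 0.960%.

0.960%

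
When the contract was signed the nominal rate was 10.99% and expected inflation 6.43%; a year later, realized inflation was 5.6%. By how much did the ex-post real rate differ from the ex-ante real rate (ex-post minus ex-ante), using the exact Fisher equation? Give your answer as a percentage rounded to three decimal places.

Ex-ante: (1 + 0.1099)/(1 + 0.0643) − 1 = 4.2845%
Ex-post: (1 + 0.1099)/(1 + 0.0560) − 1 = 5.1042%
Difference (ex-post − ex-ante) = 0.8197% → 0.820%.

0.820%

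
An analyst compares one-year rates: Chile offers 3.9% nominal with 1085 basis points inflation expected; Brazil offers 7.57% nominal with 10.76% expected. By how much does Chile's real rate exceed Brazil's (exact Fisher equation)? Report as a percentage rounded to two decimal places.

-3.39%

Chile: (1 + 0.0390)/(1 + 0.1085) − 1 = -6.2697%
Brazil: (1 + 0.0757)/(1 + 0.1076) − 1 = -2.8801%
Differential = -6.2697% − (-2.8801%) = -3.3896% → -3.39%.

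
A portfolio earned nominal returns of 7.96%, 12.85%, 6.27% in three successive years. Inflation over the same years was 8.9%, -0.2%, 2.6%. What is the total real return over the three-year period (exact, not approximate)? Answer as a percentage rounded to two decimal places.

16.11%

Nominal growth factor = 1.0796 × 1.1285 × 1.0627 = 1.294718
Price-level growth factor = 1.0890 × 0.9980 × 1.0260 = 1.115079
Real growth factor = 1.294718 / 1.115079 = 1.161099
Total real return = 1.161099 − 1 → 16.11%.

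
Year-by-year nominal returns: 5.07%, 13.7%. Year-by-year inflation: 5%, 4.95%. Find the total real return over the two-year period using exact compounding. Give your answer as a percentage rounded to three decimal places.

Nominal growth factor = 1.0507 × 1.1370 = 1.1946459
Price-level growth factor = 1.0500 × 1.0495 = 1.1019750
Real growth factor = 1.1946459 / 1.1019750 = 1.0840953
Total real return = 1.0840953 − 1 → 8.410%.

8.410%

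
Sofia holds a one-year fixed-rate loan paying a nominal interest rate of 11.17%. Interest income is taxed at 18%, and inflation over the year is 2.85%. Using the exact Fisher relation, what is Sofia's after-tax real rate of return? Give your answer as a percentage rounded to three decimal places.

After-tax nominal return = 11.17% × (1 − 0.18) = 9.1594%.
1 + r = 1.091594 / 1.02850 = 1.061346
After-tax real rate = 1.061346 − 1 → 6.135%.

6.135%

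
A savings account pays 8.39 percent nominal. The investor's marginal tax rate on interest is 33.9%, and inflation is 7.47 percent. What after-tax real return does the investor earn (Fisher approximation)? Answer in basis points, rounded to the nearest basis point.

After-tax nominal return = 8.39% × (1 − 0.339) = 5.54579%.
r ≈ 5.54579% − 7.47% → -192 basis points.

-192 basis points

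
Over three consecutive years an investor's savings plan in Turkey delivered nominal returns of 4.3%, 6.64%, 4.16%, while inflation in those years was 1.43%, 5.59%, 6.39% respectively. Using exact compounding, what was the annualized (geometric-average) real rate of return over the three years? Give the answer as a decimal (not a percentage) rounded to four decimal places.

Nominal growth factor = 1.0430 × 1.0664 × 1.0416 = 1.15852502
Price-level growth factor = 1.0143 × 1.0559 × 1.0639 = 1.13943623
Real growth factor = 1.15852502 / 1.13943623 = 1.01675283
Annualized real rate = 1.01675283^(1/3) − 1 = 0.5553% → 0.0056.

0.0056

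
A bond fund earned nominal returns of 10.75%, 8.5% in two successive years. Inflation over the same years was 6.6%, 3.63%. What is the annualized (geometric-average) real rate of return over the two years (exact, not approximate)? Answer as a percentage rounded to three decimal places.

Nominal growth factor = 1.1075 × 1.0850 = 1.201637500
Price-level growth factor = 1.0660 × 1.0363 = 1.104695800
Real growth factor = 1.201637500 / 1.104695800 = 1.087754203
Annualized real rate = 1.087754203^(1/2) − 1 = 4.29546% → 4.295%.

4.295%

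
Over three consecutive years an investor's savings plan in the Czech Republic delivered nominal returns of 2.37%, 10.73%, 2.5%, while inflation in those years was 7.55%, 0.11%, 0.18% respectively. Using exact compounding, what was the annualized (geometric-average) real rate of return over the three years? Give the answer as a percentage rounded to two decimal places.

2.51%

Compound the nominal returns: 1.0237 × 1.1073 × 1.0250 = 1.16188159.
Compound inflation: 1.0755 × 1.0011 × 1.0018 = 1.07862108.
Deflate: 1.16188159 / 1.07862108 = 1.07719162.
Annualized real rate = 1.07719162^(1/3) − 1 = 2.5095% → 2.51%.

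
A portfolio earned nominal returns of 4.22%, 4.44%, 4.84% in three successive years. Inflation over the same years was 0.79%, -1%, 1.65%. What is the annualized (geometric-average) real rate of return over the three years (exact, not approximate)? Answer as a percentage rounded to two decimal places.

Nominal growth factor = 1.0422 × 1.0444 × 1.0484 = 1.14115581
Price-level growth factor = 1.0079 × 0.9900 × 1.0165 = 1.01428505
Real growth factor = 1.14115581 / 1.01428505 = 1.12508393
Annualized real rate = 1.12508393^(1/3) − 1 = 4.0068% → 4.01%.

4.01%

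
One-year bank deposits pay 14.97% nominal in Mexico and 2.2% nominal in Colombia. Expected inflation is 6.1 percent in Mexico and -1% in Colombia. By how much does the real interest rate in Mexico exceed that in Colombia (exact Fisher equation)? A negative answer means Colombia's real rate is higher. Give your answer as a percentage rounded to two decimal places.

Mexico: (1 + 0.1497)/(1 + 0.0610) − 1 = 8.3600%
Colombia: (1 + 0.0220)/(1 − 0.0100) − 1 = 3.2323%
Differential = 8.3600% − 3.2323% = 5.1277% → 5.13%.

5.13%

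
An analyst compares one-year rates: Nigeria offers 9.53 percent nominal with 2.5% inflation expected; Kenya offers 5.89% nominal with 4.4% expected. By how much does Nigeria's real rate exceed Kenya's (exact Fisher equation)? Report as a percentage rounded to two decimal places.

Nigeria: (1 + 0.0953)/(1 + 0.0250) − 1 = 6.8585%
Kenya: (1 + 0.0589)/(1 + 0.0440) − 1 = 1.4272%
Differential = 6.8585% − 1.4272% = 5.4313% → 5.43%.

5.43%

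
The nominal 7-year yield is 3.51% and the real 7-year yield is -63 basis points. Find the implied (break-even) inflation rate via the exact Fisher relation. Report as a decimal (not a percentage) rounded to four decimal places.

0.0417

(1 + π) = (1 + i)/(1 + r) = 1.03510 / 0.99370 = 1.041662
Break-even inflation = 1.041662 − 1 → 0.0417.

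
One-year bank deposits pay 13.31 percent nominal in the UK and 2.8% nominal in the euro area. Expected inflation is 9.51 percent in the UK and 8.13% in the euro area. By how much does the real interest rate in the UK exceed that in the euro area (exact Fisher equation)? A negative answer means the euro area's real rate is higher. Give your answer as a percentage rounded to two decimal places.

The UK: (1 + 0.1331)/(1 + 0.0951) − 1 = 3.4700%
The euro area: (1 + 0.0280)/(1 + 0.0813) − 1 = -4.9293%
Differential = 3.4700% − (-4.9293%) = 8.3993% → 8.40%.

8.40%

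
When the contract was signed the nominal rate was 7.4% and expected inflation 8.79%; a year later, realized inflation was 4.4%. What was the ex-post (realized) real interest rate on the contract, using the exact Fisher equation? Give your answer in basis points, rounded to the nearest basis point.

287 basis points

Ex-post: (1 + 0.0740)/(1 + 0.0440) − 1 = 2.8736%
So the realized real rate is 287 basis points.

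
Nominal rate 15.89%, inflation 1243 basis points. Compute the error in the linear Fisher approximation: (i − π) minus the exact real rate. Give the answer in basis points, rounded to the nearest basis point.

38 basis points

Approximate: r ≈ 15.890% − 12.430% = 3.4600%
Exact: (1 + 0.1589)/(1 + 0.1243) − 1 = 3.0775%
Error = 3.4600% − 3.0775% = 0.3825% → 38 basis points.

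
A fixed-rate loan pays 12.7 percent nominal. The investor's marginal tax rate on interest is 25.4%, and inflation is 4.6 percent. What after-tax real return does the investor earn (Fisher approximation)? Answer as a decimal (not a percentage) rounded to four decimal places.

After-tax nominal return = 12.7% × (1 − 0.254) = 9.4742%.
r ≈ 9.4742% − 4.6% → 0.0487.

0.0487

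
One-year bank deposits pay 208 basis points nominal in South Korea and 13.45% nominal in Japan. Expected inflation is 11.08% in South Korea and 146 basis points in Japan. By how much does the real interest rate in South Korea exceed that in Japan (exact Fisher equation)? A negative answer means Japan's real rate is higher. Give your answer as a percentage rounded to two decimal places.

South Korea: (1 + 0.0208)/(1 + 0.1108) − 1 = -8.1023%
Japan: (1 + 0.1345)/(1 + 0.0146) − 1 = 11.8175%
Differential = -8.1023% − 11.8175% = -19.9197% → -19.92%.

-19.92%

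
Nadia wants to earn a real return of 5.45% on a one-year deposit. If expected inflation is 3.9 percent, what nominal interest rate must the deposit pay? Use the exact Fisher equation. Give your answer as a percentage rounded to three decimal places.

9.563%

(1 + i) = (1 + r)(1 + π) = 1.05450 × 1.03900 = 1.0956255
i = 1.0956255 − 1, so the required nominal rate is 9.563%.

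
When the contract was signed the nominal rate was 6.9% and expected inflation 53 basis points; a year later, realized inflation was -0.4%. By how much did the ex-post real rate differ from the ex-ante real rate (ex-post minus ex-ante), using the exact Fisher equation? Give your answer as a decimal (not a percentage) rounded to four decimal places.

Ex-ante: (1 + 0.0690)/(1 + 0.0053) − 1 = 6.3364%
Ex-post: (1 + 0.0690)/(1 − 0.0040) − 1 = 7.3293%
Difference (ex-post − ex-ante) = 0.9929% → 0.0099.

0.0099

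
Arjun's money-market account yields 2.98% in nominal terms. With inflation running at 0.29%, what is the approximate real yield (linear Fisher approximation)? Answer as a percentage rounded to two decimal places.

r ≈ i − π = 2.98% − 0.29% = 2.69%.

2.69%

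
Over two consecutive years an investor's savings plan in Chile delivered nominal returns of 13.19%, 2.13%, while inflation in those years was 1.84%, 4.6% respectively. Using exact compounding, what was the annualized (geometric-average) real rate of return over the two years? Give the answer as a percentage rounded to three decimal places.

4.173%

Nominal growth factor = 1.1319 × 1.0213 = 1.15600947
Price-level growth factor = 1.0184 × 1.0460 = 1.06524640
Real growth factor = 1.15600947 / 1.06524640 = 1.08520383
Annualized real rate = 1.08520383^(1/2) − 1 = 4.1731% → 4.173%.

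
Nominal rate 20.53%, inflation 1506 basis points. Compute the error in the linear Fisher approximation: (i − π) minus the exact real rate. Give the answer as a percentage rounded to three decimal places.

0.716%

Approximate: r ≈ 20.530% − 15.060% = 5.4700%
Exact: (1 + 0.2053)/(1 + 0.1506) − 1 = 4.7540%
Error = 5.4700% − 4.7540% = 0.7160% → 0.716%.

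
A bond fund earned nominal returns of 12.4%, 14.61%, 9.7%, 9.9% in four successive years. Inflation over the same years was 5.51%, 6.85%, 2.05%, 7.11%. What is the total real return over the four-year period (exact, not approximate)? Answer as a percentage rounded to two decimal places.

26.03%

Nominal growth factor = 1.1240 × 1.1461 × 1.0970 × 1.0990 = 1.553078
Price-level growth factor = 1.0551 × 1.0685 × 1.0205 × 1.0711 = 1.232285
Real growth factor = 1.553078 / 1.232285 = 1.260323
Total real return = 1.260323 − 1 → 26.03%.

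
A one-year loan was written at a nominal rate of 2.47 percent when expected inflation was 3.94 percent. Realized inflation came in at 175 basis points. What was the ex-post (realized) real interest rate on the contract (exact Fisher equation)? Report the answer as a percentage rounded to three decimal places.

0.708%

Ex-post: (1 + 0.0247)/(1 + 0.0175) − 1 = 0.7076%
So the realized real rate is 0.708%.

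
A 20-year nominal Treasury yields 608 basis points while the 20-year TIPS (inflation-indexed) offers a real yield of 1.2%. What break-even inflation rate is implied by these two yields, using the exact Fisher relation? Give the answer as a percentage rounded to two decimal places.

4.82%

(1 + π) = (1 + i)/(1 + r) = 1.06080 / 1.01200 = 1.048221
Break-even inflation = 1.048221 − 1 → 4.82%.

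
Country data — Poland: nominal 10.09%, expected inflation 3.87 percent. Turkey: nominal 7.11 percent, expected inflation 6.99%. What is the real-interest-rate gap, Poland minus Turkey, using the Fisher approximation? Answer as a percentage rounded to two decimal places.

Poland: 10.09% − 3.87% = 6.220%
Turkey: 7.11% − 6.99% = 0.120%
Differential = 6.100% → 6.10%.

6.10%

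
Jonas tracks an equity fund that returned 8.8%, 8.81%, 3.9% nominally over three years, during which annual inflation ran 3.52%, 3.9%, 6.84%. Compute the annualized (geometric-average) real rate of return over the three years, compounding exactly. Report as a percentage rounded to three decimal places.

2.293%

Nominal growth factor = 1.0880 × 1.0881 × 1.0390 = 1.23002306
Price-level growth factor = 1.0352 × 1.0390 × 1.0684 = 1.14914198
Real growth factor = 1.23002306 / 1.14914198 = 1.07038389
Annualized real rate = 1.07038389^(1/3) − 1 = 2.2931% → 2.293%.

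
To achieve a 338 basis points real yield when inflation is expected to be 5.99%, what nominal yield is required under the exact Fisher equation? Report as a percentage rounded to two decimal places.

9.57%

(1 + i) = (1 + r)(1 + π) = 1.03380 × 1.05990 = 1.09572462
i = 1.09572462 − 1, so the required nominal rate is 9.57%.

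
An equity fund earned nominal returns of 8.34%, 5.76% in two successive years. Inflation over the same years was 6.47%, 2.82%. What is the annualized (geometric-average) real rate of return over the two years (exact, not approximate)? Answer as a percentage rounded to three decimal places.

2.306%

Nominal growth factor = 1.0834 × 1.0576 = 1.14580384
Price-level growth factor = 1.0647 × 1.0282 = 1.09472454
Real growth factor = 1.14580384 / 1.09472454 = 1.04665950
Annualized real rate = 1.04665950^(1/2) − 1 = 2.3064% → 2.306%.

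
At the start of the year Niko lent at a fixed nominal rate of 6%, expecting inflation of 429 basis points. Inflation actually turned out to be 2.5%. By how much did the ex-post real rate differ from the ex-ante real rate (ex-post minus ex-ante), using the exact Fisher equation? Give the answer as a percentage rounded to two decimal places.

1.77%

Ex-ante: (1 + 0.0600)/(1 + 0.0429) − 1 = 1.63966%
Ex-post: (1 + 0.0600)/(1 + 0.0250) − 1 = 3.41463%
Difference (ex-post − ex-ante) = 1.77498% → 1.77%.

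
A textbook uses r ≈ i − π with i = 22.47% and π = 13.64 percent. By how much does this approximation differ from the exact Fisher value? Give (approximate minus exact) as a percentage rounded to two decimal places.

1.06%

Approximate: r ≈ 22.470% − 13.640% = 8.8300%
Exact: (1 + 0.2247)/(1 + 0.1364) − 1 = 7.7702%
Error = 8.8300% − 7.7702% = 1.0598% → 1.06%.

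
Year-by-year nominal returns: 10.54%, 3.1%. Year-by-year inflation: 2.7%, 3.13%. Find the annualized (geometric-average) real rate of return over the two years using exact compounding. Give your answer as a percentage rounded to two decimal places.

3.73%

Compound the nominal returns: 1.1054 × 1.0310 = 1.13966740.
Compound inflation: 1.0270 × 1.0313 = 1.05914510.
Deflate: 1.13966740 / 1.05914510 = 1.07602575.
Annualized real rate = 1.07602575^(1/2) − 1 = 3.7317% → 3.73%.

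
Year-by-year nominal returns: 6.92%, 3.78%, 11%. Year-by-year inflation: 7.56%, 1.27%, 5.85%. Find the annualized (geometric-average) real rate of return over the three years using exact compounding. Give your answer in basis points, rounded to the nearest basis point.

223 basis points

Compound the nominal returns: 1.0692 × 1.0378 × 1.1100 = 1.23167349.
Compound inflation: 1.0756 × 1.0127 × 1.0585 = 1.15298184.
Deflate: 1.23167349 / 1.15298184 = 1.06825056.
Annualized real rate = 1.06825056^(1/3) − 1 = 2.2251% → 223 basis points.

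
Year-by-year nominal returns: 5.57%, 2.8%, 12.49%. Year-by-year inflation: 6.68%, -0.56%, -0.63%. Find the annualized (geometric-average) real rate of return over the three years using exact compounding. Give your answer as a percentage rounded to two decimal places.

Nominal growth factor = 1.0557 × 1.0280 × 1.1249 = 1.22080852
Price-level growth factor = 1.0668 × 0.9944 × 0.9937 = 1.05414272
Real growth factor = 1.22080852 / 1.05414272 = 1.15810554
Annualized real rate = 1.15810554^(1/3) − 1 = 5.0145% → 5.01%.

5.01%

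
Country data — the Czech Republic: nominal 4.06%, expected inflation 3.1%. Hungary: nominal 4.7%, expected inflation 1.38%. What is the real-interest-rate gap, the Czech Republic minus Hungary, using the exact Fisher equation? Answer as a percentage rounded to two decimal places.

The Czech Republic: (1 + 0.0406)/(1 + 0.0310) − 1 = 0.9311%
Hungary: (1 + 0.0470)/(1 + 0.0138) − 1 = 3.2748%
Differential = 0.9311% − 3.2748% = -2.3437% → -2.34%.

-2.34%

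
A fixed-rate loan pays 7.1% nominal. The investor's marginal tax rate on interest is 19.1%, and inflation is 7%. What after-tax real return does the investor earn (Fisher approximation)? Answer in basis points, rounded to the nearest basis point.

-126 basis points

After-tax nominal return = 7.1% × (1 − 0.191) = 5.7439%.
r ≈ 5.7439% − 7% → -126 basis points.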